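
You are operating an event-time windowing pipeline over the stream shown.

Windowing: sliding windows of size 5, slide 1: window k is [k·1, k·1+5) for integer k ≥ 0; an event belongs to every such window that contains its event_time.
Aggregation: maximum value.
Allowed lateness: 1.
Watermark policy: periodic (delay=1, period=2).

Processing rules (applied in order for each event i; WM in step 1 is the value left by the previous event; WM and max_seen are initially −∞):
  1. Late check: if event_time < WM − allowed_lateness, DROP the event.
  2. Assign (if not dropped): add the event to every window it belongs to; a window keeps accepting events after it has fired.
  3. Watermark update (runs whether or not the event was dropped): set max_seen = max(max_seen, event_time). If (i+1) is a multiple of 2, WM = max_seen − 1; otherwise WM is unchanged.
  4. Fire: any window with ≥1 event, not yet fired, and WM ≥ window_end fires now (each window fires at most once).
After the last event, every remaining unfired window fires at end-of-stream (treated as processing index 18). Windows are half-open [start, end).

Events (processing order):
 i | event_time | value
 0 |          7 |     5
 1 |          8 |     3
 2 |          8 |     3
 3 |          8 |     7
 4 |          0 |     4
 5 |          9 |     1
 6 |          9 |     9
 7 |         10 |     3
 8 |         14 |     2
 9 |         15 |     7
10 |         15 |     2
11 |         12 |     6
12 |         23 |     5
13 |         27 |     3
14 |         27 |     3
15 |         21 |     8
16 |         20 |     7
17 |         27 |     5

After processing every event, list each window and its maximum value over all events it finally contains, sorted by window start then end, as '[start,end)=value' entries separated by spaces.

i=0 t=7 v=5: → [7,12),[6,11),[5,10),[4,9),[3,8); WM=−∞
i=1 t=8 v=3: → [8,13),[7,12),[6,11),[5,10),[4,9); WM=7
i=2 t=8 v=3: → [8,13),[7,12),[6,11),[5,10),[4,9); WM=7
i=3 t=8 v=7: → [8,13),[7,12),[6,11),[5,10),[4,9); WM=7
i=4 t=0 v=4: DROP (t<7-1); WM=7
i=5 t=9 v=1: → [9,14),[8,13),[7,12),[6,11),[5,10); WM=8; [3,8) fires=5
i=6 t=9 v=9: → [9,14),[8,13),[7,12),[6,11),[5,10); WM=8
i=7 t=10 v=3: → [10,15),[9,14),[8,13),[7,12),[6,11); WM=9; [4,9) fires=7
i=8 t=14 v=2: → [14,19),[13,18),[12,17),[11,16),[10,15); WM=9
i=9 t=15 v=7: → [15,20),[14,19),[13,18),[12,17),[11,16); WM=14; [5,10) fires=9 [6,11) fires=9 [7,12) fires=9 [8,13) fires=9 [9,14) fires=9
i=10 t=15 v=2: → [15,20),[14,19),[13,18),[12,17),[11,16); WM=14
i=11 t=12 v=6: DROP (t<14-1); WM=14
i=12 t=23 v=5: → [23,28),[22,27),[21,26),[20,25),[19,24); WM=14
i=13 t=27 v=3: → [27,32),[26,31),[25,30),[24,29),[23,28); WM=26; [10,15) fires=3 [11,16) fires=7 [12,17) fires=7 [13,18) fires=7 [14,19) fires=7 [15,20) fires=7 [19,24) fires=5 [20,25) fires=5 [21,26) fires=5
i=14 t=27 v=3: → [27,32),[26,31),[25,30),[24,29),[23,28); WM=26
i=15 t=21 v=8: DROP (t<26-1); WM=26
i=16 t=20 v=7: DROP (t<26-1); WM=26
i=17 t=27 v=5: → [27,32),[26,31),[25,30),[24,29),[23,28); WM=26

[3,8)=5 [4,9)=7 [5,10)=9 [6,11)=9 [7,12)=9 [8,13)=9 [9,14)=9 [10,15)=3 [11,16)=7 [12,17)=7 [13,18)=7 [14,19)=7 [15,20)=7 [19,24)=5 [20,25)=5 [21,26)=5 [22,27)=5 [23,28)=5 [24,29)=5 [25,30)=5 [26,31)=5 [27,32)=5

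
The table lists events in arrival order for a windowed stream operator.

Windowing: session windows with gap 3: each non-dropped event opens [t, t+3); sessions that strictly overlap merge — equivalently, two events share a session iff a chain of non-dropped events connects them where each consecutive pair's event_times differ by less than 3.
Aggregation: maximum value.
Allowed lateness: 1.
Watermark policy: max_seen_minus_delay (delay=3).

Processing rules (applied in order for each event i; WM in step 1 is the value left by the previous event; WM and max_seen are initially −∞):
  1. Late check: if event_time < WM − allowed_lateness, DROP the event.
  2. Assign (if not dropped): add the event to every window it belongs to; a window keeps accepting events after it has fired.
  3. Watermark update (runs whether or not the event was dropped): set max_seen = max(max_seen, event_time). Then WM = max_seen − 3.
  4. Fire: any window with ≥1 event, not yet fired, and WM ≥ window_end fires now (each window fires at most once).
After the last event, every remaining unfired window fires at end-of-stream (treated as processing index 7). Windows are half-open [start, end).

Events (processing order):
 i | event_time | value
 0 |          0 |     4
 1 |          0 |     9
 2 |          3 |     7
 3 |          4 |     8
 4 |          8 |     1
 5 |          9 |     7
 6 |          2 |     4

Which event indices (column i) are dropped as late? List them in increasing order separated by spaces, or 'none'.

6

i=0 t=0 v=4: → [0,3); WM=-3
i=1 t=0 v=9: → [0,3); WM=-3
i=2 t=3 v=7: → [3,6); WM=0
i=3 t=4 v=8: → [3,7); WM=1
i=4 t=8 v=1: → [8,11); WM=5
i=5 t=9 v=7: → [8,12); WM=6
i=6 t=2 v=4: DROP (t<6-1); WM=6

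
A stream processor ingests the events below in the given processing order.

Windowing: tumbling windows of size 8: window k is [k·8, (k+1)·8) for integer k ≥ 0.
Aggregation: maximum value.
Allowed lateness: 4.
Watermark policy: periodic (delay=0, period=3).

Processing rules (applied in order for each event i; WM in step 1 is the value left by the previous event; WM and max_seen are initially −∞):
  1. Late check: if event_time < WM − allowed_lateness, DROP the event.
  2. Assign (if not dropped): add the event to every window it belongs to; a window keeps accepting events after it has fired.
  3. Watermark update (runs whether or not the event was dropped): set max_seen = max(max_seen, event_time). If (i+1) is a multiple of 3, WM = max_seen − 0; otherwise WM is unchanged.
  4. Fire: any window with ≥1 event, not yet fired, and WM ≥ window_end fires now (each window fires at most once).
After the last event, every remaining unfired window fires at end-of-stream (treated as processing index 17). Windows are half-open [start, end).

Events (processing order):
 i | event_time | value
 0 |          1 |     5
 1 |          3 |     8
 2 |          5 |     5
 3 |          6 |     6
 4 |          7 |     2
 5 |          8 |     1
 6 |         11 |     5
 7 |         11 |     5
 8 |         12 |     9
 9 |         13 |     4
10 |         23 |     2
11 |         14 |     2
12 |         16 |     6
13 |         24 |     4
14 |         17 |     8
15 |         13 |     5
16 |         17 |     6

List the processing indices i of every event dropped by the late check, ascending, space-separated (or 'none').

i=0 t=1 v=5: → [0,8); WM=−∞
i=1 t=3 v=8: → [0,8); WM=−∞
i=2 t=5 v=5: → [0,8); WM=5
i=3 t=6 v=6: → [0,8); WM=5
i=4 t=7 v=2: → [0,8); WM=5
i=5 t=8 v=1: → [8,16); WM=8; [0,8) fires=8
i=6 t=11 v=5: → [8,16); WM=8
i=7 t=11 v=5: → [8,16); WM=8
i=8 t=12 v=9: → [8,16); WM=12
i=9 t=13 v=4: → [8,16); WM=12
i=10 t=23 v=2: → [16,24); WM=12
i=11 t=14 v=2: → [8,16); WM=23; [8,16) fires=9
i=12 t=16 v=6: DROP (t<23-4); WM=23
i=13 t=24 v=4: → [24,32); WM=23
i=14 t=17 v=8: DROP (t<23-4); WM=24; [16,24) fires=2
i=15 t=13 v=5: DROP (t<24-4); WM=24
i=16 t=17 v=6: DROP (t<24-4); WM=24

12 14 15 16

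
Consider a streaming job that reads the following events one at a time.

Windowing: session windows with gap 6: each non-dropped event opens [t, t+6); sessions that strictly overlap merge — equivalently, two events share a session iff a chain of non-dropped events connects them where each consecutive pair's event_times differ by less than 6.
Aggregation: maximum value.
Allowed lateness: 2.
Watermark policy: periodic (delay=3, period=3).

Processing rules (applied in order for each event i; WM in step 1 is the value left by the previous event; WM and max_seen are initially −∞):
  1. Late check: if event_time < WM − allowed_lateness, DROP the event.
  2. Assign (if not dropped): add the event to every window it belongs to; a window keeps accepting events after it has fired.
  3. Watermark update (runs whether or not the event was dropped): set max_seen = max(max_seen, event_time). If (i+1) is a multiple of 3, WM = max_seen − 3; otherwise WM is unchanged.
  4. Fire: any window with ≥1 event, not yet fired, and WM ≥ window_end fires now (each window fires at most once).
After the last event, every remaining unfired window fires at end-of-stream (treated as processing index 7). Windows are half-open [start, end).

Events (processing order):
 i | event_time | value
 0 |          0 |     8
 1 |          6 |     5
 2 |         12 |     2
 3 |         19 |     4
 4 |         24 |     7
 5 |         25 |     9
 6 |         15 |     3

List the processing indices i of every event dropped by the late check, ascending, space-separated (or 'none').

i=0 t=0 v=8: → [0,6); WM=−∞
i=1 t=6 v=5: → [6,12); WM=−∞
i=2 t=12 v=2: → [12,18); WM=9
i=3 t=19 v=4: → [19,25); WM=9
i=4 t=24 v=7: → [19,30); WM=9
i=5 t=25 v=9: → [19,31); WM=22
i=6 t=15 v=3: DROP (t<22-2); WM=22

6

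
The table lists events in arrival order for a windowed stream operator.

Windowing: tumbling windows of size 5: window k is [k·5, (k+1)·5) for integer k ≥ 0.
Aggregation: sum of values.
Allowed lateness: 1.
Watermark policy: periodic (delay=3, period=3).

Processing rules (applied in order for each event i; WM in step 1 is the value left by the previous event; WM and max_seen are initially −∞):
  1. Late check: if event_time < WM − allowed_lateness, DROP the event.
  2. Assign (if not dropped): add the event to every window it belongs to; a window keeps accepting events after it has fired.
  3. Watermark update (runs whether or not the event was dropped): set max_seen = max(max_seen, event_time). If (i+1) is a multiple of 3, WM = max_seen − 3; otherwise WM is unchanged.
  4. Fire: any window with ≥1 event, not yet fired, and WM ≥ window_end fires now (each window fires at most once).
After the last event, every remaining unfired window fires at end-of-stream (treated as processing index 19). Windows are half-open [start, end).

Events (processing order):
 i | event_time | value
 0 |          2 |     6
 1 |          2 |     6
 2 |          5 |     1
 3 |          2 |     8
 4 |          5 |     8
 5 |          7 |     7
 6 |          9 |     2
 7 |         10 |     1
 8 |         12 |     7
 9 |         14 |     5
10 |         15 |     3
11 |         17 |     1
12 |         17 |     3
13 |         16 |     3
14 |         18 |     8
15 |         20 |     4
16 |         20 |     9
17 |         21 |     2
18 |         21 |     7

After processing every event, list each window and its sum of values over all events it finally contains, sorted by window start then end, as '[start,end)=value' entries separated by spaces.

i=0 t=2 v=6: → [0,5); WM=−∞
i=1 t=2 v=6: → [0,5); WM=−∞
i=2 t=5 v=1: → [5,10); WM=2
i=3 t=2 v=8: → [0,5); WM=2
i=4 t=5 v=8: → [5,10); WM=2
i=5 t=7 v=7: → [5,10); WM=4
i=6 t=9 v=2: → [5,10); WM=4
i=7 t=10 v=1: → [10,15); WM=4
i=8 t=12 v=7: → [10,15); WM=9; [0,5) fires=20
i=9 t=14 v=5: → [10,15); WM=9
i=10 t=15 v=3: → [15,20); WM=9
i=11 t=17 v=1: → [15,20); WM=14; [5,10) fires=18
i=12 t=17 v=3: → [15,20); WM=14
i=13 t=16 v=3: → [15,20); WM=14
i=14 t=18 v=8: → [15,20); WM=15; [10,15) fires=13
i=15 t=20 v=4: → [20,25); WM=15
i=16 t=20 v=9: → [20,25); WM=15
i=17 t=21 v=2: → [20,25); WM=18
i=18 t=21 v=7: → [20,25); WM=18

[0,5)=20 [5,10)=18 [10,15)=13 [15,20)=18 [20,25)=22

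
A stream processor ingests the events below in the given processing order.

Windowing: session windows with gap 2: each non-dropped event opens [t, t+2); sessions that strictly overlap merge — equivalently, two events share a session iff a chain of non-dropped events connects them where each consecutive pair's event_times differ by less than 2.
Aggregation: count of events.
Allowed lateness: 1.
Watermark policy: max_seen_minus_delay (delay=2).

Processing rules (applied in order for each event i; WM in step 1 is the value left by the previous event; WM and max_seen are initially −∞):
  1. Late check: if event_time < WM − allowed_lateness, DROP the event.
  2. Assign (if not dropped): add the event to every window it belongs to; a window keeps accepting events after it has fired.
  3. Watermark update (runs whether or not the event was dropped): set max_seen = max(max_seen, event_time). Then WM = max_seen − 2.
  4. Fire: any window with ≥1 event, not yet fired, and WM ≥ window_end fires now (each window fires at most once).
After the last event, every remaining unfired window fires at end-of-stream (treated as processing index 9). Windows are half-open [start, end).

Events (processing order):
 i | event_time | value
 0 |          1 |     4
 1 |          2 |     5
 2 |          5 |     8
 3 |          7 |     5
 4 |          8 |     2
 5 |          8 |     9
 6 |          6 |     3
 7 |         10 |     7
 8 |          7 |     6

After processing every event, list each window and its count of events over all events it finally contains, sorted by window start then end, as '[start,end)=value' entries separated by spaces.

[1,4)=2 [5,10)=6 [10,12)=1

i=0 t=1 v=4: → [1,3); WM=-1
i=1 t=2 v=5: → [1,4); WM=0
i=2 t=5 v=8: → [5,7); WM=3
i=3 t=7 v=5: → [7,9); WM=5
i=4 t=8 v=2: → [7,10); WM=6
i=5 t=8 v=9: → [7,10); WM=6
i=6 t=6 v=3: → [5,10); WM=6
i=7 t=10 v=7: → [10,12); WM=8
i=8 t=7 v=6: → [5,10); WM=8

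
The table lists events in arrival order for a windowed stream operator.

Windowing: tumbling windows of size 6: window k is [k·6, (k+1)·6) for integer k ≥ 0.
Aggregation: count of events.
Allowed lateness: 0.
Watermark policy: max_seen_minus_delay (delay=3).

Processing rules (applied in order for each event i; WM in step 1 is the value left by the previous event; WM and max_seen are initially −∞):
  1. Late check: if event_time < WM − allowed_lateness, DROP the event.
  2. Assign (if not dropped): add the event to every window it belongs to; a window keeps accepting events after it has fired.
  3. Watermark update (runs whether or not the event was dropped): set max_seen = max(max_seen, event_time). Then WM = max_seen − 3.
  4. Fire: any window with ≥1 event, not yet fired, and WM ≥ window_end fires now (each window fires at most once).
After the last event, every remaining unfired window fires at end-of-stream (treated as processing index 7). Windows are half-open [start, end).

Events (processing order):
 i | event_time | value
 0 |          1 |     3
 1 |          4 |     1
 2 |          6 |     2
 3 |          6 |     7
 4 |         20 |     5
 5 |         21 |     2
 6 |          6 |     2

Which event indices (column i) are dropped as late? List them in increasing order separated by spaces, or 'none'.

6

i=0 t=1 v=3: → [0,6); WM=-2
i=1 t=4 v=1: → [0,6); WM=1
i=2 t=6 v=2: → [6,12); WM=3
i=3 t=6 v=7: → [6,12); WM=3
i=4 t=20 v=5: → [18,24); WM=17; [0,6) fires=2 [6,12) fires=2
i=5 t=21 v=2: → [18,24); WM=18
i=6 t=6 v=2: DROP (t<18-0); WM=18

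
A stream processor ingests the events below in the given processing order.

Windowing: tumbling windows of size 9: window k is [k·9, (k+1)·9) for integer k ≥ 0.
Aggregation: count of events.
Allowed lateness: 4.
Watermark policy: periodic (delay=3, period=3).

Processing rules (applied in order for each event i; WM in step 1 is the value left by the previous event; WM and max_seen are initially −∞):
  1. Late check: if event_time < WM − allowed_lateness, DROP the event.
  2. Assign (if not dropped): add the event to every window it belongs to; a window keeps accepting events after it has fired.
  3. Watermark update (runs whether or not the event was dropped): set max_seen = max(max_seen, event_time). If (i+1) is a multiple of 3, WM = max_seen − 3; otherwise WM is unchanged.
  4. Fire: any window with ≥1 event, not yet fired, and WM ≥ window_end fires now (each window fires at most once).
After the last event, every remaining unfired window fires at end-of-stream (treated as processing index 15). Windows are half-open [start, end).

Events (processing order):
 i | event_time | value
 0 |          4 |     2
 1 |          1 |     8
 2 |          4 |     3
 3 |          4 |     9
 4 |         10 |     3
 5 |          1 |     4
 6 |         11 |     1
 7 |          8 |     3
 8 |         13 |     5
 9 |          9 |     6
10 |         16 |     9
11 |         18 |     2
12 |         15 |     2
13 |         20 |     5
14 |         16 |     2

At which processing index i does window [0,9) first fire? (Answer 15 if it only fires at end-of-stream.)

8

i=0 t=4 v=2: → [0,9); WM=−∞
i=1 t=1 v=8: → [0,9); WM=−∞
i=2 t=4 v=3: → [0,9); WM=1
i=3 t=4 v=9: → [0,9); WM=1
i=4 t=10 v=3: → [9,18); WM=1
i=5 t=1 v=4: → [0,9); WM=7
i=6 t=11 v=1: → [9,18); WM=7
i=7 t=8 v=3: → [0,9); WM=7
i=8 t=13 v=5: → [9,18); WM=10; [0,9) fires=6
i=9 t=9 v=6: → [9,18); WM=10
i=10 t=16 v=9: → [9,18); WM=10
i=11 t=18 v=2: → [18,27); WM=15
i=12 t=15 v=2: → [9,18); WM=15
i=13 t=20 v=5: → [18,27); WM=15
i=14 t=16 v=2: → [9,18); WM=17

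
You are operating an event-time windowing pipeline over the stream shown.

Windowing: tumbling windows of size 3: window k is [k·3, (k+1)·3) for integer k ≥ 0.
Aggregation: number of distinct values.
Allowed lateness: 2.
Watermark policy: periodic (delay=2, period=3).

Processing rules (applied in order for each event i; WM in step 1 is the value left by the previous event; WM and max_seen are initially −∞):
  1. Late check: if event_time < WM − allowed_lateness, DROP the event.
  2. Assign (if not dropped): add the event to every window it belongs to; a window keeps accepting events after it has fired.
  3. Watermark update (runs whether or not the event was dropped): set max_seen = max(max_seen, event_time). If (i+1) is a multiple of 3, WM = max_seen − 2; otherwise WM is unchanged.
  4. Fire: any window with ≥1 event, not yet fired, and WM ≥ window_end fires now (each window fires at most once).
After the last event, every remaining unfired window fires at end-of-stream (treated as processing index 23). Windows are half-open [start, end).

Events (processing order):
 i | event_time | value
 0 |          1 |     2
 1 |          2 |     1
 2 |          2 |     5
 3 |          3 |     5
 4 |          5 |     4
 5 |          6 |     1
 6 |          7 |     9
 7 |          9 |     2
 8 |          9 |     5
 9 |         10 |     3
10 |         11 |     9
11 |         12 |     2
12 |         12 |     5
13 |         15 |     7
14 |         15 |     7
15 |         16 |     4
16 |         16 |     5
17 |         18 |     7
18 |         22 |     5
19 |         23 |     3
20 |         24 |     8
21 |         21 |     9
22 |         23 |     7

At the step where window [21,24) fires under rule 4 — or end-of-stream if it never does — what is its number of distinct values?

i=0 t=1 v=2: → [0,3); WM=−∞
i=1 t=2 v=1: → [0,3); WM=−∞
i=2 t=2 v=5: → [0,3); WM=0
i=3 t=3 v=5: → [3,6); WM=0
i=4 t=5 v=4: → [3,6); WM=0
i=5 t=6 v=1: → [6,9); WM=4; [0,3) fires=3
i=6 t=7 v=9: → [6,9); WM=4
i=7 t=9 v=2: → [9,12); WM=4
i=8 t=9 v=5: → [9,12); WM=7; [3,6) fires=2
i=9 t=10 v=3: → [9,12); WM=7
i=10 t=11 v=9: → [9,12); WM=7
i=11 t=12 v=2: → [12,15); WM=10; [6,9) fires=2
i=12 t=12 v=5: → [12,15); WM=10
i=13 t=15 v=7: → [15,18); WM=10
i=14 t=15 v=7: → [15,18); WM=13; [9,12) fires=4
i=15 t=16 v=4: → [15,18); WM=13
i=16 t=16 v=5: → [15,18); WM=13
i=17 t=18 v=7: → [18,21); WM=16; [12,15) fires=2
i=18 t=22 v=5: → [21,24); WM=16
i=19 t=23 v=3: → [21,24); WM=16
i=20 t=24 v=8: → [24,27); WM=22; [15,18) fires=3 [18,21) fires=1
i=21 t=21 v=9: → [21,24); WM=22
i=22 t=23 v=7: → [21,24); WM=22

4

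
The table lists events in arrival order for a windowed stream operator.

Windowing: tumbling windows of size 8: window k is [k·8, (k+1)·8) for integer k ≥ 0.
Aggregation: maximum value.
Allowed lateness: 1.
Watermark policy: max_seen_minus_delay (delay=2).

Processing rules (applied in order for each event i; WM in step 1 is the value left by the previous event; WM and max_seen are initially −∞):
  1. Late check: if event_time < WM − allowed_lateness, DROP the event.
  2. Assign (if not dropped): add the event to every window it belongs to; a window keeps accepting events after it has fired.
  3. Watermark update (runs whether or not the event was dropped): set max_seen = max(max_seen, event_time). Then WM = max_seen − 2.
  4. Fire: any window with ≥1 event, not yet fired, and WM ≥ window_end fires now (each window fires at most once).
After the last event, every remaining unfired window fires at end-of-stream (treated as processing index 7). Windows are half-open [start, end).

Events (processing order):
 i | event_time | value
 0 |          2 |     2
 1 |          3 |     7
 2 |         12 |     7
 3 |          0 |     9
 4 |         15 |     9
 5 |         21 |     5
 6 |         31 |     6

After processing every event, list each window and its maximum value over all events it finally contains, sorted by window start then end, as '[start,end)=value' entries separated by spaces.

[0,8)=7 [8,16)=9 [16,24)=5 [24,32)=6

i=0 t=2 v=2: → [0,8); WM=0
i=1 t=3 v=7: → [0,8); WM=1
i=2 t=12 v=7: → [8,16); WM=10; [0,8) fires=7
i=3 t=0 v=9: DROP (t<10-1); WM=10
i=4 t=15 v=9: → [8,16); WM=13
i=5 t=21 v=5: → [16,24); WM=19; [8,16) fires=9
i=6 t=31 v=6: → [24,32); WM=29; [16,24) fires=5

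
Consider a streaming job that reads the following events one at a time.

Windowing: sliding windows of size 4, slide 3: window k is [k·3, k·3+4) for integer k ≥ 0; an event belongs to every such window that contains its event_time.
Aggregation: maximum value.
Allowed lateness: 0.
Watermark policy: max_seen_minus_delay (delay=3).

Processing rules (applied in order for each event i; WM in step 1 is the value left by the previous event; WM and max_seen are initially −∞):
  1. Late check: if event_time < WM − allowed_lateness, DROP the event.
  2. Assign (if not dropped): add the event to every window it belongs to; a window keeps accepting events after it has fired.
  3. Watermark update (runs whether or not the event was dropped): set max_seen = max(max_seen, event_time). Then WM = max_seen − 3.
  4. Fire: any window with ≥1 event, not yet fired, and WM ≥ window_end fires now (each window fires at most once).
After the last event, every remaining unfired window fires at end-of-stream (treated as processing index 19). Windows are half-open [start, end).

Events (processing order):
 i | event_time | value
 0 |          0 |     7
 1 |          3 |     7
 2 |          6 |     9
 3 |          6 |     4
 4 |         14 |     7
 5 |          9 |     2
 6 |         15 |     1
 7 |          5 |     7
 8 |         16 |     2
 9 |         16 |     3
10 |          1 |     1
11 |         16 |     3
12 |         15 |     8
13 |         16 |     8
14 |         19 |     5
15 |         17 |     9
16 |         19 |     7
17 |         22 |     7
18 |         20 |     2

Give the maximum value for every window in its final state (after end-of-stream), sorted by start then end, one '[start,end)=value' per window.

[0,4)=7 [3,7)=9 [6,10)=9 [12,16)=8 [15,19)=9 [18,22)=7 [21,25)=7

i=0 t=0 v=7: → [0,4); WM=-3
i=1 t=3 v=7: → [3,7),[0,4); WM=0
i=2 t=6 v=9: → [6,10),[3,7); WM=3
i=3 t=6 v=4: → [6,10),[3,7); WM=3
i=4 t=14 v=7: → [12,16); WM=11; [0,4) fires=7 [3,7) fires=9 [6,10) fires=9
i=5 t=9 v=2: DROP (t<11-0); WM=11
i=6 t=15 v=1: → [15,19),[12,16); WM=12
i=7 t=5 v=7: DROP (t<12-0); WM=12
i=8 t=16 v=2: → [15,19); WM=13
i=9 t=16 v=3: → [15,19); WM=13
i=10 t=1 v=1: DROP (t<13-0); WM=13
i=11 t=16 v=3: → [15,19); WM=13
i=12 t=15 v=8: → [15,19),[12,16); WM=13
i=13 t=16 v=8: → [15,19); WM=13
i=14 t=19 v=5: → [18,22); WM=16; [12,16) fires=8
i=15 t=17 v=9: → [15,19); WM=16
i=16 t=19 v=7: → [18,22); WM=16
i=17 t=22 v=7: → [21,25); WM=19; [15,19) fires=9
i=18 t=20 v=2: → [18,22); WM=19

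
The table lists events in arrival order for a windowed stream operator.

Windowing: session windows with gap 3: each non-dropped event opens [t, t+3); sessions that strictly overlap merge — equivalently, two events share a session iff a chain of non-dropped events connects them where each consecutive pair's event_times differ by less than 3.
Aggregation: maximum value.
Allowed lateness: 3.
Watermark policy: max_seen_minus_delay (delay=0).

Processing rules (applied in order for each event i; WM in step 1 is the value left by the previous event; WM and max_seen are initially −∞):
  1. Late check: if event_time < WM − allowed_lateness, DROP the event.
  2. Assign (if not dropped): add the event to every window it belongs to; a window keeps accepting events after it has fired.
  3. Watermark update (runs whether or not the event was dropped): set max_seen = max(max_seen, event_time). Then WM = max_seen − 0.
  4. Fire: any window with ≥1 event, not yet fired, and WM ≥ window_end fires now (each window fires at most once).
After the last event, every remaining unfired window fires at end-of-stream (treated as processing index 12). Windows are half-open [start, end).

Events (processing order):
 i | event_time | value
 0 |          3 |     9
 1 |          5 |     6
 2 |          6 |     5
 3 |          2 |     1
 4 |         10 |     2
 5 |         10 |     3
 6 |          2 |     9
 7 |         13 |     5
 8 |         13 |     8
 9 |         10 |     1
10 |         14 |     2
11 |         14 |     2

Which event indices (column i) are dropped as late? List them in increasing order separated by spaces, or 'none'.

3 6

i=0 t=3 v=9: → [3,6); WM=3
i=1 t=5 v=6: → [3,8); WM=5
i=2 t=6 v=5: → [3,9); WM=6
i=3 t=2 v=1: DROP (t<6-3); WM=6
i=4 t=10 v=2: → [10,13); WM=10
i=5 t=10 v=3: → [10,13); WM=10
i=6 t=2 v=9: DROP (t<10-3); WM=10
i=7 t=13 v=5: → [13,16); WM=13
i=8 t=13 v=8: → [13,16); WM=13
i=9 t=10 v=1: → [10,13); WM=13
i=10 t=14 v=2: → [13,17); WM=14
i=11 t=14 v=2: → [13,17); WM=14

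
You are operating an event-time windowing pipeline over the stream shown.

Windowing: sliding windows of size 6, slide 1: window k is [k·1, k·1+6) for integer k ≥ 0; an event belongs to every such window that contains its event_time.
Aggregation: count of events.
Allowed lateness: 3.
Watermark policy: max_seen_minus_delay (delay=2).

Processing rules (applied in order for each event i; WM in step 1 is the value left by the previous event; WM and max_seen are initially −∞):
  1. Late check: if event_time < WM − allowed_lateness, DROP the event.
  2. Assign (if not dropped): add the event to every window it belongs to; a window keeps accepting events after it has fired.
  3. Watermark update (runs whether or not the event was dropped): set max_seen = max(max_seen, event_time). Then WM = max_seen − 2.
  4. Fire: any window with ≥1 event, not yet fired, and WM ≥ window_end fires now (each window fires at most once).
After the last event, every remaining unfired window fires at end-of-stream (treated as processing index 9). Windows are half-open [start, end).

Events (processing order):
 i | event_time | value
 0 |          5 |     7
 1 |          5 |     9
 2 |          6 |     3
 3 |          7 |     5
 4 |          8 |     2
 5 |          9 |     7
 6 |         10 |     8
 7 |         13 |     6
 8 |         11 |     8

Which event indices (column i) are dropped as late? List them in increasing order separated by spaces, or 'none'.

none

i=0 t=5 v=7: → [5,11),[4,10),[3,9),[2,8),[1,7),[0,6); WM=3
i=1 t=5 v=9: → [5,11),[4,10),[3,9),[2,8),[1,7),[0,6); WM=3
i=2 t=6 v=3: → [6,12),[5,11),[4,10),[3,9),[2,8),[1,7); WM=4
i=3 t=7 v=5: → [7,13),[6,12),[5,11),[4,10),[3,9),[2,8); WM=5
i=4 t=8 v=2: → [8,14),[7,13),[6,12),[5,11),[4,10),[3,9); WM=6; [0,6) fires=2
i=5 t=9 v=7: → [9,15),[8,14),[7,13),[6,12),[5,11),[4,10); WM=7; [1,7) fires=3
i=6 t=10 v=8: → [10,16),[9,15),[8,14),[7,13),[6,12),[5,11); WM=8; [2,8) fires=4
i=7 t=13 v=6: → [13,19),[12,18),[11,17),[10,16),[9,15),[8,14); WM=11; [3,9) fires=5 [4,10) fires=6 [5,11) fires=7
i=8 t=11 v=8: → [11,17),[10,16),[9,15),[8,14),[7,13),[6,12); WM=11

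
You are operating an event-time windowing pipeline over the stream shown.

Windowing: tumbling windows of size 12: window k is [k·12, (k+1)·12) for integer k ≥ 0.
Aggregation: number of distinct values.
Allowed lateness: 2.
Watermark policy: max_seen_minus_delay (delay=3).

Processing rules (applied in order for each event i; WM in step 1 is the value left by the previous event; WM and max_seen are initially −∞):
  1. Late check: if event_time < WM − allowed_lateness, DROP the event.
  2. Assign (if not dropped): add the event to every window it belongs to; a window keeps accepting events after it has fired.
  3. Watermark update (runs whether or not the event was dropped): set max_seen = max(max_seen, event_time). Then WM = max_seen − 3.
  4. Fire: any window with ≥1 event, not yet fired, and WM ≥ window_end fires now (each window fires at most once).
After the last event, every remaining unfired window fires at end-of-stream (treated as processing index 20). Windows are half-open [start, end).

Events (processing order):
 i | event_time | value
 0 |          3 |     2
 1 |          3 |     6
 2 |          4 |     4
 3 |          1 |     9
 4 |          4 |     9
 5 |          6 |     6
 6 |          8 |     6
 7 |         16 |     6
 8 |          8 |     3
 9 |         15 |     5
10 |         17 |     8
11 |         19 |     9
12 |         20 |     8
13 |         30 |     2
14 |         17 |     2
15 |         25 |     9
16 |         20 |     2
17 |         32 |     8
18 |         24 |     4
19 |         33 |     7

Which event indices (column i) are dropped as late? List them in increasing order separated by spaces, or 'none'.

8 14 16 18

i=0 t=3 v=2: → [0,12); WM=0
i=1 t=3 v=6: → [0,12); WM=0
i=2 t=4 v=4: → [0,12); WM=1
i=3 t=1 v=9: → [0,12); WM=1
i=4 t=4 v=9: → [0,12); WM=1
i=5 t=6 v=6: → [0,12); WM=3
i=6 t=8 v=6: → [0,12); WM=5
i=7 t=16 v=6: → [12,24); WM=13; [0,12) fires=4
i=8 t=8 v=3: DROP (t<13-2); WM=13
i=9 t=15 v=5: → [12,24); WM=13
i=10 t=17 v=8: → [12,24); WM=14
i=11 t=19 v=9: → [12,24); WM=16
i=12 t=20 v=8: → [12,24); WM=17
i=13 t=30 v=2: → [24,36); WM=27; [12,24) fires=4
i=14 t=17 v=2: DROP (t<27-2); WM=27
i=15 t=25 v=9: → [24,36); WM=27
i=16 t=20 v=2: DROP (t<27-2); WM=27
i=17 t=32 v=8: → [24,36); WM=29
i=18 t=24 v=4: DROP (t<29-2); WM=29
i=19 t=33 v=7: → [24,36); WM=30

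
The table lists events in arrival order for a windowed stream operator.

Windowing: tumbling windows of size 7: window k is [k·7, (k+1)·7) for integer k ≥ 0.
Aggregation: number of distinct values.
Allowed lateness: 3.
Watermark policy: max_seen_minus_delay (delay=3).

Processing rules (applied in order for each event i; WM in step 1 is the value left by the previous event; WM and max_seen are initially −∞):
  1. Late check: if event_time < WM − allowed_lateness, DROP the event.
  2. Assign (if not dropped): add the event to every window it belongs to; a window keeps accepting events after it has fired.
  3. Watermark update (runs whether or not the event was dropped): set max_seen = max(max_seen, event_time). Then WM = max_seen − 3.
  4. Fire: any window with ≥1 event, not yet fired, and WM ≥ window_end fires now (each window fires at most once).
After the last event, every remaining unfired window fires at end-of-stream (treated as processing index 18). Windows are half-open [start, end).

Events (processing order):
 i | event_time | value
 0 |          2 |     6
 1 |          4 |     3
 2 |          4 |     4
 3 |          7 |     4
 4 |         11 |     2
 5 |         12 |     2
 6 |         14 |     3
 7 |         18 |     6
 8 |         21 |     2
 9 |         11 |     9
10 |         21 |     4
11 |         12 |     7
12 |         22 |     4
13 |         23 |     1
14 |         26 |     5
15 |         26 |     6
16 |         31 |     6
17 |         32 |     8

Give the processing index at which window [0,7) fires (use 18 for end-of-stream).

i=0 t=2 v=6: → [0,7); WM=-1
i=1 t=4 v=3: → [0,7); WM=1
i=2 t=4 v=4: → [0,7); WM=1
i=3 t=7 v=4: → [7,14); WM=4
i=4 t=11 v=2: → [7,14); WM=8; [0,7) fires=3
i=5 t=12 v=2: → [7,14); WM=9
i=6 t=14 v=3: → [14,21); WM=11
i=7 t=18 v=6: → [14,21); WM=15; [7,14) fires=2
i=8 t=21 v=2: → [21,28); WM=18
i=9 t=11 v=9: DROP (t<18-3); WM=18
i=10 t=21 v=4: → [21,28); WM=18
i=11 t=12 v=7: DROP (t<18-3); WM=18
i=12 t=22 v=4: → [21,28); WM=19
i=13 t=23 v=1: → [21,28); WM=20
i=14 t=26 v=5: → [21,28); WM=23; [14,21) fires=2
i=15 t=26 v=6: → [21,28); WM=23
i=16 t=31 v=6: → [28,35); WM=28; [21,28) fires=5
i=17 t=32 v=8: → [28,35); WM=29

4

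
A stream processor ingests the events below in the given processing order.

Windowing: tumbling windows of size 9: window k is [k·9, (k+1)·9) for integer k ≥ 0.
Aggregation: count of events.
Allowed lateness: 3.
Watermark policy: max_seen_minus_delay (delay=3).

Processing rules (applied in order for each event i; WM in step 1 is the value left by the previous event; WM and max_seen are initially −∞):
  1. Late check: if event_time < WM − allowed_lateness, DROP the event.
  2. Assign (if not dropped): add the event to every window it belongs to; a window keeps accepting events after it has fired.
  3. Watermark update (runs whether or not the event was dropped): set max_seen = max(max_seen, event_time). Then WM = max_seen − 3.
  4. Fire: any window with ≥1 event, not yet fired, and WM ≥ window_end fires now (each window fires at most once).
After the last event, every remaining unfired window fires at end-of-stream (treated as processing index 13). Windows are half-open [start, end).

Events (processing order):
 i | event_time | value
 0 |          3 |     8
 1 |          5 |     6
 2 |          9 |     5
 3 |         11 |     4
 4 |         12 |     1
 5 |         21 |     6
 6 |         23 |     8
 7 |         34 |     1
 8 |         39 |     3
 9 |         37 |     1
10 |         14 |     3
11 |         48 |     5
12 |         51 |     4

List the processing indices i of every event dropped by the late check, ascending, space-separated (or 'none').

i=0 t=3 v=8: → [0,9); WM=0
i=1 t=5 v=6: → [0,9); WM=2
i=2 t=9 v=5: → [9,18); WM=6
i=3 t=11 v=4: → [9,18); WM=8
i=4 t=12 v=1: → [9,18); WM=9; [0,9) fires=2
i=5 t=21 v=6: → [18,27); WM=18; [9,18) fires=3
i=6 t=23 v=8: → [18,27); WM=20
i=7 t=34 v=1: → [27,36); WM=31; [18,27) fires=2
i=8 t=39 v=3: → [36,45); WM=36; [27,36) fires=1
i=9 t=37 v=1: → [36,45); WM=36
i=10 t=14 v=3: DROP (t<36-3); WM=36
i=11 t=48 v=5: → [45,54); WM=45; [36,45) fires=2
i=12 t=51 v=4: → [45,54); WM=48

10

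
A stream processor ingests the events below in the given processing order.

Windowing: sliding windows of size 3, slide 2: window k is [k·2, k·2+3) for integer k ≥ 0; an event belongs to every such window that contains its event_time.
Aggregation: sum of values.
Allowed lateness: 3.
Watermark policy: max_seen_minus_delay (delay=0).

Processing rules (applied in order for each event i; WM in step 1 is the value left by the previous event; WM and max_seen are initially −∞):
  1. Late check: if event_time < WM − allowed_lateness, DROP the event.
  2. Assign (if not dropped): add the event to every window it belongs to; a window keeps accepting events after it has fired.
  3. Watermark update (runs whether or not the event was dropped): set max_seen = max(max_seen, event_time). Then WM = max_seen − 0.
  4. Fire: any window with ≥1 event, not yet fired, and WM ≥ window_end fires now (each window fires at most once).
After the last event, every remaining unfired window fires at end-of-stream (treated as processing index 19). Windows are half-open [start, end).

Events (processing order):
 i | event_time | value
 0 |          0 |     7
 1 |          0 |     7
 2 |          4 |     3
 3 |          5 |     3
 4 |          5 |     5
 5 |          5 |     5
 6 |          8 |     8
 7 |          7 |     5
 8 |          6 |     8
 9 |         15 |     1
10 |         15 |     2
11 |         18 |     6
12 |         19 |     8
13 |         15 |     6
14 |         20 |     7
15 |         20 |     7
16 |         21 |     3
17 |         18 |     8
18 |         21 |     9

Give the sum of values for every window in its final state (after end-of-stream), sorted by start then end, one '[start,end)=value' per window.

[0,3)=14 [2,5)=3 [4,7)=24 [6,9)=21 [8,11)=8 [14,17)=3 [16,19)=14 [18,21)=36 [20,23)=26

i=0 t=0 v=7: → [0,3); WM=0
i=1 t=0 v=7: → [0,3); WM=0
i=2 t=4 v=3: → [4,7),[2,5); WM=4; [0,3) fires=14
i=3 t=5 v=3: → [4,7); WM=5; [2,5) fires=3
i=4 t=5 v=5: → [4,7); WM=5
i=5 t=5 v=5: → [4,7); WM=5
i=6 t=8 v=8: → [8,11),[6,9); WM=8; [4,7) fires=16
i=7 t=7 v=5: → [6,9); WM=8
i=8 t=6 v=8: → [6,9),[4,7); WM=8
i=9 t=15 v=1: → [14,17); WM=15; [6,9) fires=21 [8,11) fires=8
i=10 t=15 v=2: → [14,17); WM=15
i=11 t=18 v=6: → [18,21),[16,19); WM=18; [14,17) fires=3
i=12 t=19 v=8: → [18,21); WM=19; [16,19) fires=6
i=13 t=15 v=6: DROP (t<19-3); WM=19
i=14 t=20 v=7: → [20,23),[18,21); WM=20
i=15 t=20 v=7: → [20,23),[18,21); WM=20
i=16 t=21 v=3: → [20,23); WM=21; [18,21) fires=28
i=17 t=18 v=8: → [18,21),[16,19); WM=21
i=18 t=21 v=9: → [20,23); WM=21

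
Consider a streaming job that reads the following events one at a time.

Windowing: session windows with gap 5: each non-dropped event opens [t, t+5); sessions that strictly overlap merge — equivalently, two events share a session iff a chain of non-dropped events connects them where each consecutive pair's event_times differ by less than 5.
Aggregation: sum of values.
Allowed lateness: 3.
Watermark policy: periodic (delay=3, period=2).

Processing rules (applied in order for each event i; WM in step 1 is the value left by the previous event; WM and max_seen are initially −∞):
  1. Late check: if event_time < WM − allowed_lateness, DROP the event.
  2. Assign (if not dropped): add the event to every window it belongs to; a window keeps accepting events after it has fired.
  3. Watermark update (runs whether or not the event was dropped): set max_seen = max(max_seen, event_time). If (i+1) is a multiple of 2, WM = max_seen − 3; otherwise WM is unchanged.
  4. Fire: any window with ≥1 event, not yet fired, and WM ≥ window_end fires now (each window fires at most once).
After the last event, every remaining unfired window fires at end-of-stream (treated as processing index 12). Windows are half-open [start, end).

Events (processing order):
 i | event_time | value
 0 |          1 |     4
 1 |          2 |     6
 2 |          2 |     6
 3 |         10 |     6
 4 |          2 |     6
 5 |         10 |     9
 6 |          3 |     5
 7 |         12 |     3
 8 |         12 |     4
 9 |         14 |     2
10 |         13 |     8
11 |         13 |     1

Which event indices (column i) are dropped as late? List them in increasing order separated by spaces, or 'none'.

i=0 t=1 v=4: → [1,6); WM=−∞
i=1 t=2 v=6: → [1,7); WM=-1
i=2 t=2 v=6: → [1,7); WM=-1
i=3 t=10 v=6: → [10,15); WM=7
i=4 t=2 v=6: DROP (t<7-3); WM=7
i=5 t=10 v=9: → [10,15); WM=7
i=6 t=3 v=5: DROP (t<7-3); WM=7
i=7 t=12 v=3: → [10,17); WM=9
i=8 t=12 v=4: → [10,17); WM=9
i=9 t=14 v=2: → [10,19); WM=11
i=10 t=13 v=8: → [10,19); WM=11
i=11 t=13 v=1: → [10,19); WM=11

4 6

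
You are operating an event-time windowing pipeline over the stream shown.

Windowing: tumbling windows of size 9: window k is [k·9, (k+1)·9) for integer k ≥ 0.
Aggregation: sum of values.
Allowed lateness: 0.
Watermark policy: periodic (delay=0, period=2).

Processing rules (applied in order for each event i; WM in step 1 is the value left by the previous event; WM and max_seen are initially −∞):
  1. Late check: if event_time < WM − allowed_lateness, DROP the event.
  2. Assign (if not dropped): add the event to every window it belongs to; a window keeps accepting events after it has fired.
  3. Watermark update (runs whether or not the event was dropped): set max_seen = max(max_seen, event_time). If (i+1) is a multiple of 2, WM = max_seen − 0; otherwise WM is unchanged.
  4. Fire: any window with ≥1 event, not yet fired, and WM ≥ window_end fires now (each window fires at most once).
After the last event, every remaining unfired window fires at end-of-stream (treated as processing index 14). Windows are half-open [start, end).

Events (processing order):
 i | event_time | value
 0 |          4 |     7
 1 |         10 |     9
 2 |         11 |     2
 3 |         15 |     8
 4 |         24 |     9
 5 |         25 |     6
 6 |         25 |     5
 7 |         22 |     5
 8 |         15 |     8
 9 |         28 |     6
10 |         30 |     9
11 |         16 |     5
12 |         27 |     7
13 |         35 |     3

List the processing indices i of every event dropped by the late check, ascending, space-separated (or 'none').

i=0 t=4 v=7: → [0,9); WM=−∞
i=1 t=10 v=9: → [9,18); WM=10; [0,9) fires=7
i=2 t=11 v=2: → [9,18); WM=10
i=3 t=15 v=8: → [9,18); WM=15
i=4 t=24 v=9: → [18,27); WM=15
i=5 t=25 v=6: → [18,27); WM=25; [9,18) fires=19
i=6 t=25 v=5: → [18,27); WM=25
i=7 t=22 v=5: DROP (t<25-0); WM=25
i=8 t=15 v=8: DROP (t<25-0); WM=25
i=9 t=28 v=6: → [27,36); WM=28; [18,27) fires=20
i=10 t=30 v=9: → [27,36); WM=28
i=11 t=16 v=5: DROP (t<28-0); WM=30
i=12 t=27 v=7: DROP (t<30-0); WM=30
i=13 t=35 v=3: → [27,36); WM=35

7 8 11 12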